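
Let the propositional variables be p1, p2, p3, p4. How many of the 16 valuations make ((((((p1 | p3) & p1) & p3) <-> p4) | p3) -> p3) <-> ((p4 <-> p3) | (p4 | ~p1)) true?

Initial set: {T (((((((p1 | p3) & p1) & p3) <-> p4) | p3) -> p3) <-> ((p4 <-> p3) | (p4 | ~p1)))}.
T (((((((p1 | p3) & p1) & p3) <-> p4) | p3) -> p3) <-> ((p4 <-> p3) | (p4 | ~p1))): β-rule — branch into T ((((((p1 | p3) & p1) & p3) <-> p4) | p3) -> p3), T ((p4 <-> p3) | (p4 | ~p1))  //  F ((((((p1 | p3) & p1) & p3) <-> p4) | p3) -> p3), F ((p4 <-> p3) | (p4 | ~p1)).
  branch 1 (add T ((((((p1 | p3) & p1) & p3) <-> p4) | p3) -> p3), T ((p4 <-> p3) | (p4 | ~p1))):
    T ((((((p1 | p3) & p1) & p3) <-> p4) | p3) -> p3): β-rule — branch into F (((((p1 | p3) & p1) & p3) <-> p4) | p3)  //  T p3.
      branch 1.1 (add F (((((p1 | p3) & p1) & p3) <-> p4) | p3)):
        F (((((p1 | p3) & p1) & p3) <-> p4) | p3): α-rule — add F ((((p1 | p3) & p1) & p3) <-> p4), F p3.
        T ((p4 <-> p3) | (p4 | ~p1)): β-rule — branch into T (p4 <-> p3)  //  T (p4 | ~p1).
          branch 1.1.1 (add T (p4 <-> p3)):
            F ((((p1 | p3) & p1) & p3) <-> p4): β-rule — branch into T (((p1 | p3) & p1) & p3), F p4  //  F (((p1 | p3) & p1) & p3), T p4.
              branch 1.1.1.1 (add T (((p1 | p3) & p1) & p3), F p4):
                T (((p1 | p3) & p1) & p3): α-rule — add T ((p1 | p3) & p1), T p3.
                × closes — contains both p3 and ~p3.
              branch 1.1.1.2 (add F (((p1 | p3) & p1) & p3), T p4):
                T (p4 <-> p3): β-rule — branch into T p4, T p3  //  F p4, F p3.
                  branch 1.1.1.2.1 (add T p4, T p3):
                    × closes — contains both p3 and ~p3.
                  branch 1.1.1.2.2 (add F p4, F p3):
                    × closes — contains both p4 and ~p4.
          branch 1.1.2 (add T (p4 | ~p1)):
            F ((((p1 | p3) & p1) & p3) <-> p4): β-rule — branch into T (((p1 | p3) & p1) & p3), F p4  //  F (((p1 | p3) & p1) & p3), T p4.
              branch 1.1.2.1 (add T (((p1 | p3) & p1) & p3), F p4):
                T (((p1 | p3) & p1) & p3): α-rule — add T ((p1 | p3) & p1), T p3.
                × closes — contains both p3 and ~p3.
              branch 1.1.2.2 (add F (((p1 | p3) & p1) & p3), T p4):
                T (p4 | ~p1): β-rule — branch into T p4  //  T ~p1.
                  branch 1.1.2.2.1 (add T p4):
                    F (((p1 | p3) & p1) & p3): β-rule — branch into F ((p1 | p3) & p1)  //  F p3.
                      branch 1.1.2.2.1.1 (add F ((p1 | p3) & p1)):
                        F ((p1 | p3) & p1): β-rule — branch into F (p1 | p3)  //  F p1.
                          branch 1.1.2.2.1.1.1 (add F (p1 | p3)):
                            F (p1 | p3): α-rule — add F p1, F p3.
                            ○ open, literals {p1=false, p3=false, p4=true}.
                          branch 1.1.2.2.1.1.2 (add F p1):
                            ○ open, literals {p1=false, p3=false, p4=true}.
                      branch 1.1.2.2.1.2 (add F p3):
                        ○ open, literals {p3=false, p4=true}.
                  branch 1.1.2.2.2 (add T ~p1):
                    F (((p1 | p3) & p1) & p3): β-rule — branch into F ((p1 | p3) & p1)  //  F p3.
                      branch 1.1.2.2.2.1 (add F ((p1 | p3) & p1)):
                        F ((p1 | p3) & p1): β-rule — branch into F (p1 | p3)  //  F p1.
                          branch 1.1.2.2.2.1.1 (add F (p1 | p3)):
                            F (p1 | p3): α-rule — add F p1, F p3.
                            ○ open, literals {p1=false, p3=false, p4=true}.
                          branch 1.1.2.2.2.1.2 (add F p1):
                            ○ open, literals {p1=false, p3=false, p4=true}.
                      branch 1.1.2.2.2.2 (add F p3):
                        ○ open, literals {p1=false, p3=false, p4=true}.
      branch 1.2 (add T p3):
        T ((p4 <-> p3) | (p4 | ~p1)): β-rule — branch into T (p4 <-> p3)  //  T (p4 | ~p1).
          branch 1.2.1 (add T (p4 <-> p3)):
            T (p4 <-> p3): β-rule — branch into T p4, T p3  //  F p4, F p3.
              branch 1.2.1.1 (add T p4, T p3):
                ○ open, literals {p3=true, p4=true}.
              branch 1.2.1.2 (add F p4, F p3):
                × closes — contains both p3 and ~p3.
          branch 1.2.2 (add T (p4 | ~p1)):
            T (p4 | ~p1): β-rule — branch into T p4  //  T ~p1.
              branch 1.2.2.1 (add T p4):
                ○ open, literals {p3=true, p4=true}.
              branch 1.2.2.2 (add T ~p1):
                ○ open, literals {p1=false, p3=true}.
  branch 2 (add F ((((((p1 | p3) & p1) & p3) <-> p4) | p3) -> p3), F ((p4 <-> p3) | (p4 | ~p1))):
    F ((((((p1 | p3) & p1) & p3) <-> p4) | p3) -> p3): α-rule — add T (((((p1 | p3) & p1) & p3) <-> p4) | p3), F p3.
    F ((p4 <-> p3) | (p4 | ~p1)): α-rule — add F (p4 <-> p3), F (p4 | ~p1).
    F (p4 | ~p1): α-rule — add F p4, F ~p1.
    T (((((p1 | p3) & p1) & p3) <-> p4) | p3): β-rule — branch into T ((((p1 | p3) & p1) & p3) <-> p4)  //  T p3.
      branch 2.1 (add T ((((p1 | p3) & p1) & p3) <-> p4)):
        F (p4 <-> p3): β-rule — branch into T p4, F p3  //  F p4, T p3.
          branch 2.1.1 (add T p4, F p3):
            × closes — contains both p4 and ~p4.
          branch 2.1.2 (add F p4, T p3):
            × closes — contains both p3 and ~p3.
      branch 2.2 (add T p3):
        × closes — contains both p3 and ~p3.
8 branches closed, 9 open.
Each open branch fixes some atoms; the unmentioned ones are free. Counting distinct full assignments: branch {p1=false, p3=false, p4=true} (p2) contributes 2 new; branch {p1=false, p3=false, p4=true} (p2) contributes 0 new; branch {p3=false, p4=true} (p1, p2) contributes 2 new; branch {p1=false, p3=false, p4=true} (p2) contributes 0 new; branch {p1=false, p3=false, p4=true} (p2) contributes 0 new; branch {p1=false, p3=false, p4=true} (p2) contributes 0 new; branch {p3=true, p4=true} (p1, p2) contributes 4 new; branch {p3=true, p4=true} (p1, p2) contributes 0 new; branch {p1=false, p3=true} (p2, p4) contributes 2 new. Total: 10.

10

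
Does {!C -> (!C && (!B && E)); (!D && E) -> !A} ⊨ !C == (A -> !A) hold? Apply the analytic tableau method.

Initial set: {(!C -> (!C && (!B && E))); ((!D && E) -> !A); !(!C == (A -> !A))}.
(!C -> (!C && (!B && E))): β-rule — branch into !!C  //  (!C && (!B && E)).
  branch 1 (add !!C):
    ((!D && E) -> !A): β-rule — branch into !(!D && E)  //  !A.
      branch 1.1 (add !(!D && E)):
        !(!C == (A -> !A)): β-rule — branch into !C, !(A -> !A)  //  !!C, (A -> !A).
          branch 1.1.1 (add !C, !(A -> !A)):
            × closes — contains both C and !C.
          branch 1.1.2 (add !!C, (A -> !A)):
            !(!D && E): β-rule — branch into !!D  //  !E.
              branch 1.1.2.1 (add !!D):
                (A -> !A): β-rule — branch into !A  //  !A.
                  branch 1.1.2.1.1 (add !A):
                    ○ open, literals {A=F, C=T, D=T}.
                  branch 1.1.2.1.2 (add !A):
                    ○ open, literals {A=F, C=T, D=T}.
              branch 1.1.2.2 (add !E):
                (A -> !A): β-rule — branch into !A  //  !A.
                  branch 1.1.2.2.1 (add !A):
                    ○ open, literals {A=F, C=T, E=F}.
                  branch 1.1.2.2.2 (add !A):
                    ○ open, literals {A=F, C=T, E=F}.
      branch 1.2 (add !A):
        !(!C == (A -> !A)): β-rule — branch into !C, !(A -> !A)  //  !!C, (A -> !A).
          branch 1.2.1 (add !C, !(A -> !A)):
            × closes — contains both C and !C.
          branch 1.2.2 (add !!C, (A -> !A)):
            (A -> !A): β-rule — branch into !A  //  !A.
              branch 1.2.2.1 (add !A):
                ○ open, literals {A=F, C=T}.
              branch 1.2.2.2 (add !A):
                ○ open, literals {A=F, C=T}.
  branch 2 (add (!C && (!B && E))):
    (!C && (!B && E)): α-rule — add !C, (!B && E).
    (!B && E): α-rule — add !B, E.
    ((!D && E) -> !A): β-rule — branch into !(!D && E)  //  !A.
      branch 2.1 (add !(!D && E)):
        !(!C == (A -> !A)): β-rule — branch into !C, !(A -> !A)  //  !!C, (A -> !A).
          branch 2.1.1 (add !C, !(A -> !A)):
            !(A -> !A): α-rule — add A, !!A.
            !(!D && E): β-rule — branch into !!D  //  !E.
              branch 2.1.1.1 (add !!D):
                ○ open, literals {A=T, B=F, C=F, D=T, E=T}.
              branch 2.1.1.2 (add !E):
                × closes — contains both E and !E.
          branch 2.1.2 (add !!C, (A -> !A)):
            × closes — contains both C and !C.
      branch 2.2 (add !A):
        !(!C == (A -> !A)): β-rule — branch into !C, !(A -> !A)  //  !!C, (A -> !A).
          branch 2.2.1 (add !C, !(A -> !A)):
            !(A -> !A): α-rule — add A, !!A.
            × closes — contains both A and !A.
          branch 2.2.2 (add !!C, (A -> !A)):
            × closes — contains both C and !C.
6 branches closed, 7 open.
An open branch gives a countermodel: A=F, C=T, D=T (unmentioned atoms arbitrary); the premises hold there but the conclusion fails.

No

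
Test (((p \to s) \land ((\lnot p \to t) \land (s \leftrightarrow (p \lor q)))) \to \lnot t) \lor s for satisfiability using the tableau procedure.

Initial set: {((((p \to s) \land ((\lnot p \to t) \land (s \leftrightarrow (p \lor q)))) \to \lnot t) \lor s)}.
((((p \to s) \land ((\lnot p \to t) \land (s \leftrightarrow (p \lor q)))) \to \lnot t) \lor s): β-rule — branch into (((p \to s) \land ((\lnot p \to t) \land (s \leftrightarrow (p \lor q)))) \to \lnot t)  //  s.
  branch 1 (add (((p \to s) \land ((\lnot p \to t) \land (s \leftrightarrow (p \lor q)))) \to \lnot t)):
    (((p \to s) \land ((\lnot p \to t) \land (s \leftrightarrow (p \lor q)))) \to \lnot t): β-rule — branch into \lnot ((p \to s) \land ((\lnot p \to t) \land (s \leftrightarrow (p \lor q))))  //  \lnot t.
      branch 1.1 (add \lnot ((p \to s) \land ((\lnot p \to t) \land (s \leftrightarrow (p \lor q))))):
        \lnot ((p \to s) \land ((\lnot p \to t) \land (s \leftrightarrow (p \lor q)))): β-rule — branch into \lnot (p \to s)  //  \lnot ((\lnot p \to t) \land (s \leftrightarrow (p \lor q))).
          branch 1.1.1 (add \lnot (p \to s)):
            \lnot (p \to s): α-rule — add p, \lnot s.
            ○ open, literals {p=1, s=0}.
          branch 1.1.2 (add \lnot ((\lnot p \to t) \land (s \leftrightarrow (p \lor q)))):
            \lnot ((\lnot p \to t) \land (s \leftrightarrow (p \lor q))): β-rule — branch into \lnot (\lnot p \to t)  //  \lnot (s \leftrightarrow (p \lor q)).
              branch 1.1.2.1 (add \lnot (\lnot p \to t)):
                \lnot (\lnot p \to t): α-rule — add \lnot p, \lnot t.
                ○ open, literals {p=0, t=0}.
              branch 1.1.2.2 (add \lnot (s \leftrightarrow (p \lor q))):
                \lnot (s \leftrightarrow (p \lor q)): β-rule — branch into s, \lnot (p \lor q)  //  \lnot s, (p \lor q).
                  branch 1.1.2.2.1 (add s, \lnot (p \lor q)):
                    \lnot (p \lor q): α-rule — add \lnot p, \lnot q.
                    ○ open, literals {p=0, q=0, s=1}.
                  branch 1.1.2.2.2 (add \lnot s, (p \lor q)):
                    (p \lor q): β-rule — branch into p  //  q.
                      branch 1.1.2.2.2.1 (add p):
                        ○ open, literals {p=1, s=0}.
                      branch 1.1.2.2.2.2 (add q):
                        ○ open, literals {q=1, s=0}.
      branch 1.2 (add \lnot t):
        ○ open, literals {t=0}.
  branch 2 (add s):
    ○ open, literals {s=1}.
0 branches closed, 7 open.
An open branch gives a satisfying assignment: p=1, s=0.

Satisfiable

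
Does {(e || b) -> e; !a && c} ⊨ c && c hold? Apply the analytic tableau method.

Yes

Initial set: {((e || b) -> e); (!a && c); !(c && c)}.
(!a && c): α-rule — add !a, c.
((e || b) -> e): β-rule — branch into !(e || b)  //  e.
  branch 1 (add !(e || b)):
    !(e || b): α-rule — add !e, !b.
    !(c && c): β-rule — branch into !c  //  !c.
      branch 1.1 (add !c):
        × closes — contains both c and !c.
      branch 1.2 (add !c):
        × closes — contains both c and !c.
  branch 2 (add e):
    !(c && c): β-rule — branch into !c  //  !c.
      branch 2.1 (add !c):
        × closes — contains both c and !c.
      branch 2.2 (add !c):
        × closes — contains both c and !c.
All 4 branches close.
Every branch closed, so the premises entail the conclusion.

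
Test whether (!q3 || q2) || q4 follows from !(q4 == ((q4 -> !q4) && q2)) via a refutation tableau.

Initial set: {T !(q4 == ((q4 -> !q4) && q2)); F ((!q3 || q2) || q4)}.
F ((!q3 || q2) || q4): α-rule — add F (!q3 || q2), F q4.
F (!q3 || q2): α-rule — add F !q3, F q2.
T !(q4 == ((q4 -> !q4) && q2)): β-rule — branch into T q4, F ((q4 -> !q4) && q2)  //  F q4, T ((q4 -> !q4) && q2).
  branch 1 (add T q4, F ((q4 -> !q4) && q2)):
    × closes — contains both q4 and !q4.
  branch 2 (add F q4, T ((q4 -> !q4) && q2)):
    T ((q4 -> !q4) && q2): α-rule — add T (q4 -> !q4), T q2.
    × closes — contains both q2 and !q2.
All 2 branches close.
Every branch closed, so the premises entail the conclusion.

Yes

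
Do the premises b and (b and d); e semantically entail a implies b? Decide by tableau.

Initial set: {(b and (b and d)); e; not (a implies b)}.
(b and (b and d)): α-rule — add b, (b and d).
not (a implies b): α-rule — add a, not b.
× closes — contains both b and not b.
All 1 branch closes.
Every branch closed, so the premises entail the conclusion.

Yes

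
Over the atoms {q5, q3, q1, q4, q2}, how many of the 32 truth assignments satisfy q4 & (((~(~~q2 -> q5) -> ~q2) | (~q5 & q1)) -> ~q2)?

Initial set: {(q4 & (((~(~~q2 -> q5) -> ~q2) | (~q5 & q1)) -> ~q2))}.
(q4 & (((~(~~q2 -> q5) -> ~q2) | (~q5 & q1)) -> ~q2)): α-rule — add q4, (((~(~~q2 -> q5) -> ~q2) | (~q5 & q1)) -> ~q2).
(((~(~~q2 -> q5) -> ~q2) | (~q5 & q1)) -> ~q2): β-rule — branch into ~((~(~~q2 -> q5) -> ~q2) | (~q5 & q1))  //  ~q2.
  branch 1 (add ~((~(~~q2 -> q5) -> ~q2) | (~q5 & q1))):
    ~((~(~~q2 -> q5) -> ~q2) | (~q5 & q1)): α-rule — add ~(~(~~q2 -> q5) -> ~q2), ~(~q5 & q1).
    ~(~(~~q2 -> q5) -> ~q2): α-rule — add ~(~~q2 -> q5), ~~q2.
    ~(~~q2 -> q5): α-rule — add ~~q2, ~q5.
    ~~q2: drop double negation, giving q2.
    ~(~q5 & q1): β-rule — branch into ~~q5  //  ~q1.
      branch 1.1 (add ~~q5):
        × closes — contains both q5 and ~q5.
      branch 1.2 (add ~q1):
        ○ open, literals {q1=0, q2=1, q4=1, q5=0}.
  branch 2 (add ~q2):
    ○ open, literals {q2=0, q4=1}.
1 branch closed, 2 open.
Each open branch fixes some atoms; the unmentioned ones are free. Counting distinct full assignments: branch {q1=0, q2=1, q4=1, q5=0} (q3) contributes 2 new; branch {q2=0, q4=1} (q5, q3, q1) contributes 8 new. Total: 10.

10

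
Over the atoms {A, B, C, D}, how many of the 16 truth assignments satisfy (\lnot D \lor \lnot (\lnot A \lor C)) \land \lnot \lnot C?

Initial set: {((\lnot D \lor \lnot (\lnot A \lor C)) \land \lnot \lnot C)}.
((\lnot D \lor \lnot (\lnot A \lor C)) \land \lnot \lnot C): α-rule — add (\lnot D \lor \lnot (\lnot A \lor C)), \lnot \lnot C.
\lnot \lnot C: drop double negation, giving C.
(\lnot D \lor \lnot (\lnot A \lor C)): β-rule — branch into \lnot D  //  \lnot (\lnot A \lor C).
  branch 1 (add \lnot D):
    ○ open, literals {C=T, D=F}.
  branch 2 (add \lnot (\lnot A \lor C)):
    \lnot (\lnot A \lor C): α-rule — add \lnot \lnot A, \lnot C.
    × closes — contains both C and \lnot C.
1 branch closed, 1 open.
Each open branch fixes some atoms; the unmentioned ones are free. Counting distinct full assignments: branch {C=T, D=F} (A, B) contributes 4 new. Total: 4.

4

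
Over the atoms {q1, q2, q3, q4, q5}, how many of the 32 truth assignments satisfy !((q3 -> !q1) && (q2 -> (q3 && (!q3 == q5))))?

Initial set: {!((q3 -> !q1) && (q2 -> (q3 && (!q3 == q5))))}.
!((q3 -> !q1) && (q2 -> (q3 && (!q3 == q5)))): β-rule — branch into !(q3 -> !q1)  //  !(q2 -> (q3 && (!q3 == q5))).
  branch 1 (add !(q3 -> !q1)):
    !(q3 -> !q1): α-rule — add q3, !!q1.
    ○ open, literals {q1=1, q3=1}.
  branch 2 (add !(q2 -> (q3 && (!q3 == q5)))):
    !(q2 -> (q3 && (!q3 == q5))): α-rule — add q2, !(q3 && (!q3 == q5)).
    !(q3 && (!q3 == q5)): β-rule — branch into !q3  //  !(!q3 == q5).
      branch 2.1 (add !q3):
        ○ open, literals {q2=1, q3=0}.
      branch 2.2 (add !(!q3 == q5)):
        !(!q3 == q5): β-rule — branch into !q3, !q5  //  !!q3, q5.
          branch 2.2.1 (add !q3, !q5):
            ○ open, literals {q2=1, q3=0, q5=0}.
          branch 2.2.2 (add !!q3, q5):
            ○ open, literals {q2=1, q3=1, q5=1}.
0 branches closed, 4 open.
Each open branch fixes some atoms; the unmentioned ones are free. Counting distinct full assignments: branch {q1=1, q3=1} (q2, q4, q5) contributes 8 new; branch {q2=1, q3=0} (q1, q4, q5) contributes 8 new; branch {q2=1, q3=0, q5=0} (q1, q4) contributes 0 new; branch {q2=1, q3=1, q5=1} (q1, q4) contributes 2 new. Total: 18.

18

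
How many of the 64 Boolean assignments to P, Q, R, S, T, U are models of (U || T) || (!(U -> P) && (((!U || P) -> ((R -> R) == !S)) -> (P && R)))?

Initial set: {((U || T) || (!(U -> P) && (((!U || P) -> ((R -> R) == !S)) -> (P && R))))}.
((U || T) || (!(U -> P) && (((!U || P) -> ((R -> R) == !S)) -> (P && R)))): β-rule — branch into (U || T)  //  (!(U -> P) && (((!U || P) -> ((R -> R) == !S)) -> (P && R))).
  branch 1 (add (U || T)):
    (U || T): β-rule — branch into U  //  T.
      branch 1.1 (add U):
        ○ open, literals {U=1}.
      branch 1.2 (add T):
        ○ open, literals {T=1}.
  branch 2 (add (!(U -> P) && (((!U || P) -> ((R -> R) == !S)) -> (P && R)))):
    (!(U -> P) && (((!U || P) -> ((R -> R) == !S)) -> (P && R))): α-rule — add !(U -> P), (((!U || P) -> ((R -> R) == !S)) -> (P && R)).
    !(U -> P): α-rule — add U, !P.
    (((!U || P) -> ((R -> R) == !S)) -> (P && R)): β-rule — branch into !((!U || P) -> ((R -> R) == !S))  //  (P && R).
      branch 2.1 (add !((!U || P) -> ((R -> R) == !S))):
        !((!U || P) -> ((R -> R) == !S)): α-rule — add (!U || P), !((R -> R) == !S).
        (!U || P): β-rule — branch into !U  //  P.
          branch 2.1.1 (add !U):
            × closes — contains both U and !U.
          branch 2.1.2 (add P):
            × closes — contains both P and !P.
      branch 2.2 (add (P && R)):
        (P && R): α-rule — add P, R.
        × closes — contains both P and !P.
3 branches closed, 2 open.
Each open branch fixes some atoms; the unmentioned ones are free. Counting distinct full assignments: branch {U=1} (P, Q, R, S, T) contributes 32 new; branch {T=1} (P, Q, R, S, U) contributes 16 new. Total: 48.

48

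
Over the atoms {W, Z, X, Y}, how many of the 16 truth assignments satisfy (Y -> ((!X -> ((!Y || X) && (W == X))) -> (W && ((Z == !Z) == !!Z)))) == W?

9

Initial set: {((Y -> ((!X -> ((!Y || X) && (W == X))) -> (W && ((Z == !Z) == !!Z)))) == W)}.
((Y -> ((!X -> ((!Y || X) && (W == X))) -> (W && ((Z == !Z) == !!Z)))) == W): β-rule — branch into (Y -> ((!X -> ((!Y || X) && (W == X))) -> (W && ((Z == !Z) == !!Z)))), W  //  !(Y -> ((!X -> ((!Y || X) && (W == X))) -> (W && ((Z == !Z) == !!Z)))), !W.
  branch 1 (add (Y -> ((!X -> ((!Y || X) && (W == X))) -> (W && ((Z == !Z) == !!Z)))), W):
    (Y -> ((!X -> ((!Y || X) && (W == X))) -> (W && ((Z == !Z) == !!Z)))): β-rule — branch into !Y  //  ((!X -> ((!Y || X) && (W == X))) -> (W && ((Z == !Z) == !!Z))).
      branch 1.1 (add !Y):
        ○ open, literals {W=T, Y=F}.
      branch 1.2 (add ((!X -> ((!Y || X) && (W == X))) -> (W && ((Z == !Z) == !!Z)))):
        ((!X -> ((!Y || X) && (W == X))) -> (W && ((Z == !Z) == !!Z))): β-rule — branch into !(!X -> ((!Y || X) && (W == X)))  //  (W && ((Z == !Z) == !!Z)).
          branch 1.2.1 (add !(!X -> ((!Y || X) && (W == X)))):
            !(!X -> ((!Y || X) && (W == X))): α-rule — add !X, !((!Y || X) && (W == X)).
            !((!Y || X) && (W == X)): β-rule — branch into !(!Y || X)  //  !(W == X).
              branch 1.2.1.1 (add !(!Y || X)):
                !(!Y || X): α-rule — add !!Y, !X.
                ○ open, literals {W=T, X=F, Y=T}.
              branch 1.2.1.2 (add !(W == X)):
                !(W == X): β-rule — branch into W, !X  //  !W, X.
                  branch 1.2.1.2.1 (add W, !X):
                    ○ open, literals {W=T, X=F}.
                  branch 1.2.1.2.2 (add !W, X):
                    × closes — contains both W and !W.
          branch 1.2.2 (add (W && ((Z == !Z) == !!Z))):
            (W && ((Z == !Z) == !!Z)): α-rule — add W, ((Z == !Z) == !!Z).
            ((Z == !Z) == !!Z): β-rule — branch into (Z == !Z), !!Z  //  !(Z == !Z), !!!Z.
              branch 1.2.2.1 (add (Z == !Z), !!Z):
                !!Z: drop double negation, giving Z.
                (Z == !Z): β-rule — branch into Z, !Z  //  !Z, !!Z.
                  branch 1.2.2.1.1 (add Z, !Z):
                    × closes — contains both Z and !Z.
                  branch 1.2.2.1.2 (add !Z, !!Z):
                    × closes — contains both Z and !Z.
              branch 1.2.2.2 (add !(Z == !Z), !!!Z):
                !!!Z: drop double negation, giving !Z.
                !(Z == !Z): β-rule — branch into Z, !!Z  //  !Z, !Z.
                  branch 1.2.2.2.1 (add Z, !!Z):
                    × closes — contains both Z and !Z.
                  branch 1.2.2.2.2 (add !Z, !Z):
                    ○ open, literals {W=T, Z=F}.
  branch 2 (add !(Y -> ((!X -> ((!Y || X) && (W == X))) -> (W && ((Z == !Z) == !!Z)))), !W):
    !(Y -> ((!X -> ((!Y || X) && (W == X))) -> (W && ((Z == !Z) == !!Z)))): α-rule — add Y, !((!X -> ((!Y || X) && (W == X))) -> (W && ((Z == !Z) == !!Z))).
    !((!X -> ((!Y || X) && (W == X))) -> (W && ((Z == !Z) == !!Z))): α-rule — add (!X -> ((!Y || X) && (W == X))), !(W && ((Z == !Z) == !!Z)).
    (!X -> ((!Y || X) && (W == X))): β-rule — branch into !!X  //  ((!Y || X) && (W == X)).
      branch 2.1 (add !!X):
        !(W && ((Z == !Z) == !!Z)): β-rule — branch into !W  //  !((Z == !Z) == !!Z).
          branch 2.1.1 (add !W):
            ○ open, literals {W=F, X=T, Y=T}.
          branch 2.1.2 (add !((Z == !Z) == !!Z)):
            !((Z == !Z) == !!Z): β-rule — branch into (Z == !Z), !!!Z  //  !(Z == !Z), !!Z.
              branch 2.1.2.1 (add (Z == !Z), !!!Z):
                !!!Z: drop double negation, giving !Z.
                (Z == !Z): β-rule — branch into Z, !Z  //  !Z, !!Z.
                  branch 2.1.2.1.1 (add Z, !Z):
                    × closes — contains both Z and !Z.
                  branch 2.1.2.1.2 (add !Z, !!Z):
                    × closes — contains both Z and !Z.
              branch 2.1.2.2 (add !(Z == !Z), !!Z):
                !!Z: drop double negation, giving Z.
                !(Z == !Z): β-rule — branch into Z, !!Z  //  !Z, !Z.
                  branch 2.1.2.2.1 (add Z, !!Z):
                    ○ open, literals {W=F, X=T, Y=T, Z=T}.
                  branch 2.1.2.2.2 (add !Z, !Z):
                    × closes — contains both Z and !Z.
      branch 2.2 (add ((!Y || X) && (W == X))):
        ((!Y || X) && (W == X)): α-rule — add (!Y || X), (W == X).
        !(W && ((Z == !Z) == !!Z)): β-rule — branch into !W  //  !((Z == !Z) == !!Z).
          branch 2.2.1 (add !W):
            (!Y || X): β-rule — branch into !Y  //  X.
              branch 2.2.1.1 (add !Y):
                × closes — contains both Y and !Y.
              branch 2.2.1.2 (add X):
                (W == X): β-rule — branch into W, X  //  !W, !X.
                  branch 2.2.1.2.1 (add W, X):
                    × closes — contains both W and !W.
                  branch 2.2.1.2.2 (add !W, !X):
                    × closes — contains both X and !X.
          branch 2.2.2 (add !((Z == !Z) == !!Z)):
            (!Y || X): β-rule — branch into !Y  //  X.
              branch 2.2.2.1 (add !Y):
                × closes — contains both Y and !Y.
              branch 2.2.2.2 (add X):
                (W == X): β-rule — branch into W, X  //  !W, !X.
                  branch 2.2.2.2.1 (add W, X):
                    × closes — contains both W and !W.
                  branch 2.2.2.2.2 (add !W, !X):
                    × closes — contains both X and !X.
13 branches closed, 6 open.
Each open branch fixes some atoms; the unmentioned ones are free. Counting distinct full assignments: branch {W=T, Y=F} (Z, X) contributes 4 new; branch {W=T, X=F, Y=T} (Z) contributes 2 new; branch {W=T, X=F} (Z, Y) contributes 0 new; branch {W=T, Z=F} (X, Y) contributes 1 new; branch {W=F, X=T, Y=T} (Z) contributes 2 new; branch {W=F, X=T, Y=T, Z=T} (none free) contributes 0 new. Total: 9.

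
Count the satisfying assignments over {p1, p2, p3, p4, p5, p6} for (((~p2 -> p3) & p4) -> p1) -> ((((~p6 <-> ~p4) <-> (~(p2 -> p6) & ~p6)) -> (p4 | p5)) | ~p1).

Initial set: {((((~p2 -> p3) & p4) -> p1) -> ((((~p6 <-> ~p4) <-> (~(p2 -> p6) & ~p6)) -> (p4 | p5)) | ~p1))}.
((((~p2 -> p3) & p4) -> p1) -> ((((~p6 <-> ~p4) <-> (~(p2 -> p6) & ~p6)) -> (p4 | p5)) | ~p1)): β-rule — branch into ~(((~p2 -> p3) & p4) -> p1)  //  ((((~p6 <-> ~p4) <-> (~(p2 -> p6) & ~p6)) -> (p4 | p5)) | ~p1).
  branch 1 (add ~(((~p2 -> p3) & p4) -> p1)):
    ~(((~p2 -> p3) & p4) -> p1): α-rule — add ((~p2 -> p3) & p4), ~p1.
    ((~p2 -> p3) & p4): α-rule — add (~p2 -> p3), p4.
    (~p2 -> p3): β-rule — branch into ~~p2  //  p3.
      branch 1.1 (add ~~p2):
        ○ open, literals {p1=F, p2=T, p4=T}.
      branch 1.2 (add p3):
        ○ open, literals {p1=F, p3=T, p4=T}.
  branch 2 (add ((((~p6 <-> ~p4) <-> (~(p2 -> p6) & ~p6)) -> (p4 | p5)) | ~p1)):
    ((((~p6 <-> ~p4) <-> (~(p2 -> p6) & ~p6)) -> (p4 | p5)) | ~p1): β-rule — branch into (((~p6 <-> ~p4) <-> (~(p2 -> p6) & ~p6)) -> (p4 | p5))  //  ~p1.
      branch 2.1 (add (((~p6 <-> ~p4) <-> (~(p2 -> p6) & ~p6)) -> (p4 | p5))):
        (((~p6 <-> ~p4) <-> (~(p2 -> p6) & ~p6)) -> (p4 | p5)): β-rule — branch into ~((~p6 <-> ~p4) <-> (~(p2 -> p6) & ~p6))  //  (p4 | p5).
          branch 2.1.1 (add ~((~p6 <-> ~p4) <-> (~(p2 -> p6) & ~p6))):
            ~((~p6 <-> ~p4) <-> (~(p2 -> p6) & ~p6)): β-rule — branch into (~p6 <-> ~p4), ~(~(p2 -> p6) & ~p6)  //  ~(~p6 <-> ~p4), (~(p2 -> p6) & ~p6).
              branch 2.1.1.1 (add (~p6 <-> ~p4), ~(~(p2 -> p6) & ~p6)):
                (~p6 <-> ~p4): β-rule — branch into ~p6, ~p4  //  ~~p6, ~~p4.
                  branch 2.1.1.1.1 (add ~p6, ~p4):
                    ~(~(p2 -> p6) & ~p6): β-rule — branch into ~~(p2 -> p6)  //  ~~p6.
                      branch 2.1.1.1.1.1 (add ~~(p2 -> p6)):
                        ~~(p2 -> p6): β-rule — branch into ~p2  //  p6.
                          branch 2.1.1.1.1.1.1 (add ~p2):
                            ○ open, literals {p2=F, p4=F, p6=F}.
                          branch 2.1.1.1.1.1.2 (add p6):
                            × closes — contains both p6 and ~p6.
                      branch 2.1.1.1.1.2 (add ~~p6):
                        × closes — contains both p6 and ~p6.
                  branch 2.1.1.1.2 (add ~~p6, ~~p4):
                    ~(~(p2 -> p6) & ~p6): β-rule — branch into ~~(p2 -> p6)  //  ~~p6.
                      branch 2.1.1.1.2.1 (add ~~(p2 -> p6)):
                        ~~(p2 -> p6): β-rule — branch into ~p2  //  p6.
                          branch 2.1.1.1.2.1.1 (add ~p2):
                            ○ open, literals {p2=F, p4=T, p6=T}.
                          branch 2.1.1.1.2.1.2 (add p6):
                            ○ open, literals {p4=T, p6=T}.
                      branch 2.1.1.1.2.2 (add ~~p6):
                        ○ open, literals {p4=T, p6=T}.
              branch 2.1.1.2 (add ~(~p6 <-> ~p4), (~(p2 -> p6) & ~p6)):
                (~(p2 -> p6) & ~p6): α-rule — add ~(p2 -> p6), ~p6.
                ~(p2 -> p6): α-rule — add p2, ~p6.
                ~(~p6 <-> ~p4): β-rule — branch into ~p6, ~~p4  //  ~~p6, ~p4.
                  branch 2.1.1.2.1 (add ~p6, ~~p4):
                    ○ open, literals {p2=T, p4=T, p6=F}.
                  branch 2.1.1.2.2 (add ~~p6, ~p4):
                    × closes — contains both p6 and ~p6.
          branch 2.1.2 (add (p4 | p5)):
            (p4 | p5): β-rule — branch into p4  //  p5.
              branch 2.1.2.1 (add p4):
                ○ open, literals {p4=T}.
              branch 2.1.2.2 (add p5):
                ○ open, literals {p5=T}.
      branch 2.2 (add ~p1):
        ○ open, literals {p1=F}.
3 branches closed, 10 open.
Each open branch fixes some atoms; the unmentioned ones are free. Counting distinct full assignments: branch {p1=F, p2=T, p4=T} (p3, p5, p6) contributes 8 new; branch {p1=F, p3=T, p4=T} (p2, p5, p6) contributes 4 new; branch {p2=F, p4=F, p6=F} (p1, p3, p5) contributes 8 new; branch {p2=F, p4=T, p6=T} (p1, p3, p5) contributes 6 new; branch {p4=T, p6=T} (p1, p2, p3, p5) contributes 4 new; branch {p4=T, p6=T} (p1, p2, p3, p5) contributes 0 new; branch {p2=T, p4=T, p6=F} (p1, p3, p5) contributes 4 new; branch {p4=T} (p1, p2, p3, p5, p6) contributes 6 new; branch {p5=T} (p1, p2, p3, p4, p6) contributes 12 new; branch {p1=F} (p2, p3, p4, p5, p6) contributes 6 new. Total: 58.

58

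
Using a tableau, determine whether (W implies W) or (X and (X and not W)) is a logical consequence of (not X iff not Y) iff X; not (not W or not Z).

Yes

Initial set: {((not X iff not Y) iff X); not (not W or not Z); not ((W implies W) or (X and (X and not W)))}.
not (not W or not Z): α-rule — add not not W, not not Z.
not ((W implies W) or (X and (X and not W))): α-rule — add not (W implies W), not (X and (X and not W)).
not (W implies W): α-rule — add W, not W.
× closes — contains both W and not W.
All 1 branch closes.
Every branch closed, so the premises entail the conclusion.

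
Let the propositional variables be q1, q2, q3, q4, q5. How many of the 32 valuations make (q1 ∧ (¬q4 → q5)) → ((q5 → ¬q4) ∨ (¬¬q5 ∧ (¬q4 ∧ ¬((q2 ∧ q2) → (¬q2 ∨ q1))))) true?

Initial set: {((q1 ∧ (¬q4 → q5)) → ((q5 → ¬q4) ∨ (¬¬q5 ∧ (¬q4 ∧ ¬((q2 ∧ q2) → (¬q2 ∨ q1))))))}.
((q1 ∧ (¬q4 → q5)) → ((q5 → ¬q4) ∨ (¬¬q5 ∧ (¬q4 ∧ ¬((q2 ∧ q2) → (¬q2 ∨ q1)))))): β-rule — branch into ¬(q1 ∧ (¬q4 → q5))  //  ((q5 → ¬q4) ∨ (¬¬q5 ∧ (¬q4 ∧ ¬((q2 ∧ q2) → (¬q2 ∨ q1))))).
  branch 1 (add ¬(q1 ∧ (¬q4 → q5))):
    ¬(q1 ∧ (¬q4 → q5)): β-rule — branch into ¬q1  //  ¬(¬q4 → q5).
      branch 1.1 (add ¬q1):
        ○ open, literals {q1=false}.
      branch 1.2 (add ¬(¬q4 → q5)):
        ¬(¬q4 → q5): α-rule — add ¬q4, ¬q5.
        ○ open, literals {q4=false, q5=false}.
  branch 2 (add ((q5 → ¬q4) ∨ (¬¬q5 ∧ (¬q4 ∧ ¬((q2 ∧ q2) → (¬q2 ∨ q1)))))):
    ((q5 → ¬q4) ∨ (¬¬q5 ∧ (¬q4 ∧ ¬((q2 ∧ q2) → (¬q2 ∨ q1))))): β-rule — branch into (q5 → ¬q4)  //  (¬¬q5 ∧ (¬q4 ∧ ¬((q2 ∧ q2) → (¬q2 ∨ q1)))).
      branch 2.1 (add (q5 → ¬q4)):
        (q5 → ¬q4): β-rule — branch into ¬q5  //  ¬q4.
          branch 2.1.1 (add ¬q5):
            ○ open, literals {q5=false}.
          branch 2.1.2 (add ¬q4):
            ○ open, literals {q4=false}.
      branch 2.2 (add (¬¬q5 ∧ (¬q4 ∧ ¬((q2 ∧ q2) → (¬q2 ∨ q1))))):
        (¬¬q5 ∧ (¬q4 ∧ ¬((q2 ∧ q2) → (¬q2 ∨ q1)))): α-rule — add ¬¬q5, (¬q4 ∧ ¬((q2 ∧ q2) → (¬q2 ∨ q1))).
        ¬¬q5: drop double negation, giving q5.
        (¬q4 ∧ ¬((q2 ∧ q2) → (¬q2 ∨ q1))): α-rule — add ¬q4, ¬((q2 ∧ q2) → (¬q2 ∨ q1)).
        ¬((q2 ∧ q2) → (¬q2 ∨ q1)): α-rule — add (q2 ∧ q2), ¬(¬q2 ∨ q1).
        (q2 ∧ q2): α-rule — add q2, q2.
        ¬(¬q2 ∨ q1): α-rule — add ¬¬q2, ¬q1.
        ○ open, literals {q1=false, q2=true, q4=false, q5=true}.
0 branches closed, 5 open.
Each open branch fixes some atoms; the unmentioned ones are free. Counting distinct full assignments: branch {q1=false} (q2, q3, q4, q5) contributes 16 new; branch {q4=false, q5=false} (q1, q2, q3) contributes 4 new; branch {q5=false} (q1, q2, q3, q4) contributes 4 new; branch {q4=false} (q1, q2, q3, q5) contributes 4 new; branch {q1=false, q2=true, q4=false, q5=true} (q3) contributes 0 new. Total: 28.

28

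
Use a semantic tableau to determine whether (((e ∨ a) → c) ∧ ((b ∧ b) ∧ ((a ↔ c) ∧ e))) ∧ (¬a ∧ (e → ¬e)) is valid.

Assume the negation and expand:
Initial set: {¬((((e ∨ a) → c) ∧ ((b ∧ b) ∧ ((a ↔ c) ∧ e))) ∧ (¬a ∧ (e → ¬e)))}.
¬((((e ∨ a) → c) ∧ ((b ∧ b) ∧ ((a ↔ c) ∧ e))) ∧ (¬a ∧ (e → ¬e))): β-rule — branch into ¬(((e ∨ a) → c) ∧ ((b ∧ b) ∧ ((a ↔ c) ∧ e)))  //  ¬(¬a ∧ (e → ¬e)).
  branch 1 (add ¬(((e ∨ a) → c) ∧ ((b ∧ b) ∧ ((a ↔ c) ∧ e)))):
    ¬(((e ∨ a) → c) ∧ ((b ∧ b) ∧ ((a ↔ c) ∧ e))): β-rule — branch into ¬((e ∨ a) → c)  //  ¬((b ∧ b) ∧ ((a ↔ c) ∧ e)).
      branch 1.1 (add ¬((e ∨ a) → c)):
        ¬((e ∨ a) → c): α-rule — add (e ∨ a), ¬c.
        (e ∨ a): β-rule — branch into e  //  a.
          branch 1.1.1 (add e):
            ○ open, literals {c=F, e=T}.
          branch 1.1.2 (add a):
            ○ open, literals {a=T, c=F}.
      branch 1.2 (add ¬((b ∧ b) ∧ ((a ↔ c) ∧ e))):
        ¬((b ∧ b) ∧ ((a ↔ c) ∧ e)): β-rule — branch into ¬(b ∧ b)  //  ¬((a ↔ c) ∧ e).
          branch 1.2.1 (add ¬(b ∧ b)):
            ¬(b ∧ b): β-rule — branch into ¬b  //  ¬b.
              branch 1.2.1.1 (add ¬b):
                ○ open, literals {b=F}.
              branch 1.2.1.2 (add ¬b):
                ○ open, literals {b=F}.
          branch 1.2.2 (add ¬((a ↔ c) ∧ e)):
            ¬((a ↔ c) ∧ e): β-rule — branch into ¬(a ↔ c)  //  ¬e.
              branch 1.2.2.1 (add ¬(a ↔ c)):
                ¬(a ↔ c): β-rule — branch into a, ¬c  //  ¬a, c.
                  branch 1.2.2.1.1 (add a, ¬c):
                    ○ open, literals {a=T, c=F}.
                  branch 1.2.2.1.2 (add ¬a, c):
                    ○ open, literals {a=F, c=T}.
              branch 1.2.2.2 (add ¬e):
                ○ open, literals {e=F}.
  branch 2 (add ¬(¬a ∧ (e → ¬e))):
    ¬(¬a ∧ (e → ¬e)): β-rule — branch into ¬¬a  //  ¬(e → ¬e).
      branch 2.1 (add ¬¬a):
        ○ open, literals {a=T}.
      branch 2.2 (add ¬(e → ¬e)):
        ¬(e → ¬e): α-rule — add e, ¬¬e.
        ○ open, literals {e=T}.
0 branches closed, 9 open.
An open branch gives a countermodel: c=F, e=T (unmentioned atoms arbitrary); under it the original formula is false.

Not valid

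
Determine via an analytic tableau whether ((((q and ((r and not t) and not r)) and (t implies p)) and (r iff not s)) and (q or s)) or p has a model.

Satisfiable

Initial set: {(((((q and ((r and not t) and not r)) and (t implies p)) and (r iff not s)) and (q or s)) or p)}.
(((((q and ((r and not t) and not r)) and (t implies p)) and (r iff not s)) and (q or s)) or p): β-rule — branch into ((((q and ((r and not t) and not r)) and (t implies p)) and (r iff not s)) and (q or s))  //  p.
  branch 1 (add ((((q and ((r and not t) and not r)) and (t implies p)) and (r iff not s)) and (q or s))):
    ((((q and ((r and not t) and not r)) and (t implies p)) and (r iff not s)) and (q or s)): α-rule — add (((q and ((r and not t) and not r)) and (t implies p)) and (r iff not s)), (q or s).
    (((q and ((r and not t) and not r)) and (t implies p)) and (r iff not s)): α-rule — add ((q and ((r and not t) and not r)) and (t implies p)), (r iff not s).
    ((q and ((r and not t) and not r)) and (t implies p)): α-rule — add (q and ((r and not t) and not r)), (t implies p).
    (q and ((r and not t) and not r)): α-rule — add q, ((r and not t) and not r).
    ((r and not t) and not r): α-rule — add (r and not t), not r.
    (r and not t): α-rule — add r, not t.
    × closes — contains both r and not r.
  branch 2 (add p):
    ○ open, literals {p=1}.
1 branch closed, 1 open.
An open branch gives a satisfying assignment: p=1.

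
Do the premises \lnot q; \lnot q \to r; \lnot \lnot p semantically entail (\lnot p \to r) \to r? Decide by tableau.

Yes

Initial set: {\lnot q; (\lnot q \to r); \lnot \lnot p; \lnot ((\lnot p \to r) \to r)}.
\lnot \lnot p: drop double negation, giving p.
\lnot ((\lnot p \to r) \to r): α-rule — add (\lnot p \to r), \lnot r.
(\lnot q \to r): β-rule — branch into \lnot \lnot q  //  r.
  branch 1 (add \lnot \lnot q):
    × closes — contains both q and \lnot q.
  branch 2 (add r):
    × closes — contains both r and \lnot r.
All 2 branches close.
Every branch closed, so the premises entail the conclusion.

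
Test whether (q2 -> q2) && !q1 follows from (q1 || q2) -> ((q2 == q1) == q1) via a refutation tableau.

No

Initial set: {T ((q1 || q2) -> ((q2 == q1) == q1)); F ((q2 -> q2) && !q1)}.
T ((q1 || q2) -> ((q2 == q1) == q1)): β-rule — branch into F (q1 || q2)  //  T ((q2 == q1) == q1).
  branch 1 (add F (q1 || q2)):
    F (q1 || q2): α-rule — add F q1, F q2.
    F ((q2 -> q2) && !q1): β-rule — branch into F (q2 -> q2)  //  F !q1.
      branch 1.1 (add F (q2 -> q2)):
        F (q2 -> q2): α-rule — add T q2, F q2.
        × closes — contains both q2 and !q2.
      branch 1.2 (add F !q1):
        × closes — contains both q1 and !q1.
  branch 2 (add T ((q2 == q1) == q1)):
    F ((q2 -> q2) && !q1): β-rule — branch into F (q2 -> q2)  //  F !q1.
      branch 2.1 (add F (q2 -> q2)):
        F (q2 -> q2): α-rule — add T q2, F q2.
        × closes — contains both q2 and !q2.
      branch 2.2 (add F !q1):
        T ((q2 == q1) == q1): β-rule — branch into T (q2 == q1), T q1  //  F (q2 == q1), F q1.
          branch 2.2.1 (add T (q2 == q1), T q1):
            T (q2 == q1): β-rule — branch into T q2, T q1  //  F q2, F q1.
              branch 2.2.1.1 (add T q2, T q1):
                ○ open, literals {q1=1, q2=1}.
              branch 2.2.1.2 (add F q2, F q1):
                × closes — contains both q1 and !q1.
          branch 2.2.2 (add F (q2 == q1), F q1):
            × closes — contains both q1 and !q1.
5 branches closed, 1 open.
An open branch gives a countermodel: q1=1, q2=1 (unmentioned atoms arbitrary); the premises hold there but the conclusion fails.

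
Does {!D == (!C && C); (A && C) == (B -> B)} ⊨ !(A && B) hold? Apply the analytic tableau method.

No

Initial set: {(!D == (!C && C)); ((A && C) == (B -> B)); !!(A && B)}.
!!(A && B): α-rule — add A, B.
(!D == (!C && C)): β-rule — branch into !D, (!C && C)  //  !!D, !(!C && C).
  branch 1 (add !D, (!C && C)):
    (!C && C): α-rule — add !C, C.
    × closes — contains both C and !C.
  branch 2 (add !!D, !(!C && C)):
    ((A && C) == (B -> B)): β-rule — branch into (A && C), (B -> B)  //  !(A && C), !(B -> B).
      branch 2.1 (add (A && C), (B -> B)):
        (A && C): α-rule — add A, C.
        !(!C && C): β-rule — branch into !!C  //  !C.
          branch 2.1.1 (add !!C):
            (B -> B): β-rule — branch into !B  //  B.
              branch 2.1.1.1 (add !B):
                × closes — contains both B and !B.
              branch 2.1.1.2 (add B):
                ○ open, literals {A=T, B=T, C=T, D=T}.
          branch 2.1.2 (add !C):
            × closes — contains both C and !C.
      branch 2.2 (add !(A && C), !(B -> B)):
        !(B -> B): α-rule — add B, !B.
        × closes — contains both B and !B.
4 branches closed, 1 open.
An open branch gives a countermodel: A=T, B=T, C=T, D=T (unmentioned atoms arbitrary); the premises hold there but the conclusion fails.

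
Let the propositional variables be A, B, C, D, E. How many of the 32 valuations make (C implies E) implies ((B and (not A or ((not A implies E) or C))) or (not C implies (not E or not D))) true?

Initial set: {T ((C implies E) implies ((B and (not A or ((not A implies E) or C))) or (not C implies (not E or not D))))}.
T ((C implies E) implies ((B and (not A or ((not A implies E) or C))) or (not C implies (not E or not D)))): β-rule — branch into F (C implies E)  //  T ((B and (not A or ((not A implies E) or C))) or (not C implies (not E or not D))).
  branch 1 (add F (C implies E)):
    F (C implies E): α-rule — add T C, F E.
    ○ open, literals {C=1, E=0}.
  branch 2 (add T ((B and (not A or ((not A implies E) or C))) or (not C implies (not E or not D)))):
    T ((B and (not A or ((not A implies E) or C))) or (not C implies (not E or not D))): β-rule — branch into T (B and (not A or ((not A implies E) or C)))  //  T (not C implies (not E or not D)).
      branch 2.1 (add T (B and (not A or ((not A implies E) or C)))):
        T (B and (not A or ((not A implies E) or C))): α-rule — add T B, T (not A or ((not A implies E) or C)).
        T (not A or ((not A implies E) or C)): β-rule — branch into T not A  //  T ((not A implies E) or C).
          branch 2.1.1 (add T not A):
            ○ open, literals {A=0, B=1}.
          branch 2.1.2 (add T ((not A implies E) or C)):
            T ((not A implies E) or C): β-rule — branch into T (not A implies E)  //  T C.
              branch 2.1.2.1 (add T (not A implies E)):
                T (not A implies E): β-rule — branch into F not A  //  T E.
                  branch 2.1.2.1.1 (add F not A):
                    ○ open, literals {A=1, B=1}.
                  branch 2.1.2.1.2 (add T E):
                    ○ open, literals {B=1, E=1}.
              branch 2.1.2.2 (add T C):
                ○ open, literals {B=1, C=1}.
      branch 2.2 (add T (not C implies (not E or not D))):
        T (not C implies (not E or not D)): β-rule — branch into F not C  //  T (not E or not D).
          branch 2.2.1 (add F not C):
            ○ open, literals {C=1}.
          branch 2.2.2 (add T (not E or not D)):
            T (not E or not D): β-rule — branch into T not E  //  T not D.
              branch 2.2.2.1 (add T not E):
                ○ open, literals {E=0}.
              branch 2.2.2.2 (add T not D):
                ○ open, literals {D=0}.
0 branches closed, 8 open.
Each open branch fixes some atoms; the unmentioned ones are free. Counting distinct full assignments: branch {C=1, E=0} (A, B, D) contributes 8 new; branch {A=0, B=1} (C, D, E) contributes 6 new; branch {A=1, B=1} (C, D, E) contributes 6 new; branch {B=1, E=1} (A, C, D) contributes 0 new; branch {B=1, C=1} (A, D, E) contributes 0 new; branch {C=1} (A, B, D, E) contributes 4 new; branch {E=0} (A, B, C, D) contributes 4 new; branch {D=0} (A, B, C, E) contributes 2 new. Total: 30.

30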